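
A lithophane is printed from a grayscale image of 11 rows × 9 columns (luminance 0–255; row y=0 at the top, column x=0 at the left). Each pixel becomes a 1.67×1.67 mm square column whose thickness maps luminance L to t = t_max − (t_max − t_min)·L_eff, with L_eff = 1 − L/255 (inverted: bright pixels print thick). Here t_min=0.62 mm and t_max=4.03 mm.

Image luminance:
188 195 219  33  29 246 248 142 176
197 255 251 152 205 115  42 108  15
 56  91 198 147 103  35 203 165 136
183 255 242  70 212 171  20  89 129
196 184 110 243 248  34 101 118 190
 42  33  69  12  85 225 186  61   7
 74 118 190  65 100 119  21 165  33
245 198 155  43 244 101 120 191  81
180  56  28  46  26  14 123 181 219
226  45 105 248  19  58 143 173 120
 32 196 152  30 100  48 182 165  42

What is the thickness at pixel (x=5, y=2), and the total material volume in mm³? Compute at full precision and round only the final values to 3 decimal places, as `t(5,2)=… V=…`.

t(5,2)=1.088 V=644.266

span = t_max - t_min = 4.03 - 0.62 = 3.410
L(5,2) = 35, L_eff = 1 - 35/255 = 0.862745 (inverted)
t(5,2) = 4.03 - 3.410·0.862745 = 1.088
Σt over all 11·9 pixels = 235631/1020 ≈ 231.0107843
V = pitch²·Σt = 1.67²·235631/1020 = 644.266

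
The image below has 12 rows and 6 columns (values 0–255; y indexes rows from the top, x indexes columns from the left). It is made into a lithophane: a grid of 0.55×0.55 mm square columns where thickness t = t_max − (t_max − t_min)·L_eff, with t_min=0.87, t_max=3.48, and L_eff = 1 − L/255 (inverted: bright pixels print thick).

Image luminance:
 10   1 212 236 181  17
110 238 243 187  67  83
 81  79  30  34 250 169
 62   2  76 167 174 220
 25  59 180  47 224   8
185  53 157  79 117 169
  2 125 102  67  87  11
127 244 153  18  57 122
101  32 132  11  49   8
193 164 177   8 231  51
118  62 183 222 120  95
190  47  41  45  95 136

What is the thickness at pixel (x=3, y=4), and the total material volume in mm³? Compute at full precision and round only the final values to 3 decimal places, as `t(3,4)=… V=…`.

t(3,4)=1.351 V=43.278

span = t_max - t_min = 3.48 - 0.87 = 2.610
L(3,4) = 47, L_eff = 1 - 47/255 = 0.815686 (inverted)
t(3,4) = 3.48 - 2.610·0.815686 = 1.351
Σt over all 12·6 pixels = 608043/4250 ≈ 143.0689412
V = pitch²·Σt = 0.55²·608043/4250 = 43.278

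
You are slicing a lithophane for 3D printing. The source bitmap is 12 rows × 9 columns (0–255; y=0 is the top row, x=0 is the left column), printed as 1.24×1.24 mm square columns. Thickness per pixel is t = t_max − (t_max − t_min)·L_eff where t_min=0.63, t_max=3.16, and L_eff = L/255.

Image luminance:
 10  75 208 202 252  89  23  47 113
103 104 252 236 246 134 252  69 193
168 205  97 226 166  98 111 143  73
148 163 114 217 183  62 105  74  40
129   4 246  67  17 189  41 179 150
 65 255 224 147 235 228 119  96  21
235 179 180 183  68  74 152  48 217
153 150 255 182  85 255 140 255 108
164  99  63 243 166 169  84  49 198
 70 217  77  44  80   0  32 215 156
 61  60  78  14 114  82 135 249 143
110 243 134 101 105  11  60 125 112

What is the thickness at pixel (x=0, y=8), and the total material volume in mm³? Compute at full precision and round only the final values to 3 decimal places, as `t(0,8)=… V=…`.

span = t_max - t_min = 3.16 - 0.63 = 2.530
L(0,8) = 164, L_eff = 164/255 = 0.643137
t(0,8) = 3.16 - 2.530·0.643137 = 1.533
Σt over all 12·9 pixels = 1012141/5100 ≈ 198.4590196
V = pitch²·Σt = 1.24²·1012141/5100 = 305.151

t(0,8)=1.533 V=305.151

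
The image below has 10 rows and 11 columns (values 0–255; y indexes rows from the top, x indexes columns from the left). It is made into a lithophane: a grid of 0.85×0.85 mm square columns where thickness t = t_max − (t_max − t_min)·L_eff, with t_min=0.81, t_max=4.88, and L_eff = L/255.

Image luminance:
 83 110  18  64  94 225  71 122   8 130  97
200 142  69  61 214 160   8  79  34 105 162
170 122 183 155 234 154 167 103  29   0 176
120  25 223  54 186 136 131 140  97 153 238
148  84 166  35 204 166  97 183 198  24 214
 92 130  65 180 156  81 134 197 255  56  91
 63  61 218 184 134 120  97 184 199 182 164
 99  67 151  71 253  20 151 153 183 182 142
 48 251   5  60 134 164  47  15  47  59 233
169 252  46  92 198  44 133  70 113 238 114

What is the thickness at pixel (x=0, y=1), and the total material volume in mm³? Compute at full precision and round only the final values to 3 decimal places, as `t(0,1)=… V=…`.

t(0,1)=1.688 V=228.493

span = t_max - t_min = 4.88 - 0.81 = 4.070
L(0,1) = 200, L_eff = 200/255 = 0.784314
t(0,1) = 4.88 - 4.070·0.784314 = 1.688
Σt over all 10·11 pixels = 1344079/4250 ≈ 316.2538824
V = pitch²·Σt = 0.85²·1344079/4250 = 228.493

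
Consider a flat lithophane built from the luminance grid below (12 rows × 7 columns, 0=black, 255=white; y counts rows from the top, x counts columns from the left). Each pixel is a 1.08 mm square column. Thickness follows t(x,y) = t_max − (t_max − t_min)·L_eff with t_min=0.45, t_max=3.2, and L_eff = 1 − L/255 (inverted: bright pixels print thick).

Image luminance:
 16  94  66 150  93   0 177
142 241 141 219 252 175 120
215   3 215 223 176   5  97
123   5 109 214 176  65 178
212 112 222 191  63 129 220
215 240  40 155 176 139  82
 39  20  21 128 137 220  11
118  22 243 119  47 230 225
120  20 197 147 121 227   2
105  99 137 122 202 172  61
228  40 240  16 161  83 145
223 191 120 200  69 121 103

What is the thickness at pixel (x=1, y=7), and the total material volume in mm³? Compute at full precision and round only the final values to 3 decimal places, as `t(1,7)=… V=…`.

span = t_max - t_min = 3.2 - 0.45 = 2.750
L(1,7) = 22, L_eff = 1 - 22/255 = 0.913725 (inverted)
t(1,7) = 3.2 - 2.750·0.913725 = 0.687
Σt over all 12·7 pixels = 80537/510 ≈ 157.9156863
V = pitch²·Σt = 1.08²·80537/510 = 184.193

t(1,7)=0.687 V=184.193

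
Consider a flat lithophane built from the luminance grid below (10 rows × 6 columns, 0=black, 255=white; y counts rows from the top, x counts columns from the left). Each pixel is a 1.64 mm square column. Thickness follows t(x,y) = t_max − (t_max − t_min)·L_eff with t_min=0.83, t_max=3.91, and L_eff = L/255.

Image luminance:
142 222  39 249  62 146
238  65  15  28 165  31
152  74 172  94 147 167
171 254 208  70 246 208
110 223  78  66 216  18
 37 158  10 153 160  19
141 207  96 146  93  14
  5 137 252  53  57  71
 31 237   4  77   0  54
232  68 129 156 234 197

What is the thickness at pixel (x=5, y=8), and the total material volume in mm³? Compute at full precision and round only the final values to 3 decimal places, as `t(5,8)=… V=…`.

t(5,8)=3.258 V=393.701

span = t_max - t_min = 3.91 - 0.83 = 3.080
L(5,8) = 54, L_eff = 54/255 = 0.211765
t(5,8) = 3.91 - 3.080·0.211765 = 3.258
Σt over all 10·6 pixels = 933167/6375 ≈ 146.3791373
V = pitch²·Σt = 1.64²·933167/6375 = 393.701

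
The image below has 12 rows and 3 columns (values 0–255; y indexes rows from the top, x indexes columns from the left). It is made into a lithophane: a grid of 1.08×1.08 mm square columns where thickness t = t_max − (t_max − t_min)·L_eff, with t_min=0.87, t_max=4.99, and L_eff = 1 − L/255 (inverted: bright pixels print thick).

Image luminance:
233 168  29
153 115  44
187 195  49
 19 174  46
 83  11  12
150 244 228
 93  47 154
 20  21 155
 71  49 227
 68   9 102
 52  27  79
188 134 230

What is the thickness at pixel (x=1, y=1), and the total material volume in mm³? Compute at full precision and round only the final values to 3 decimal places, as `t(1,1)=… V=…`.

t(1,1)=2.728 V=109.388

span = t_max - t_min = 4.99 - 0.87 = 4.120
L(1,1) = 115, L_eff = 1 - 115/255 = 0.549020 (inverted)
t(1,1) = 4.99 - 4.120·0.549020 = 2.728
Σt over all 12·3 pixels = 597863/6375 ≈ 93.7824314
V = pitch²·Σt = 1.08²·597863/6375 = 109.388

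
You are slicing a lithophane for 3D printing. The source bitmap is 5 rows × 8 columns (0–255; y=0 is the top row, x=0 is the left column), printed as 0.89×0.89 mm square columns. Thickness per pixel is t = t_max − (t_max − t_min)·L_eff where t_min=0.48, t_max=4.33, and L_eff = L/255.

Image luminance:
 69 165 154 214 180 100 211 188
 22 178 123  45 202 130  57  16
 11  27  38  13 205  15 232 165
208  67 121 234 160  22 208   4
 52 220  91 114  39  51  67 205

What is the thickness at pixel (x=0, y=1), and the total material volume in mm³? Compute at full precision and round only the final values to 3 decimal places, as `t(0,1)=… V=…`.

t(0,1)=3.998 V=81.905

span = t_max - t_min = 4.33 - 0.48 = 3.850
L(0,1) = 22, L_eff = 22/255 = 0.086275
t(0,1) = 4.33 - 3.850·0.086275 = 3.998
Σt over all 5·8 pixels = 175783/1700 ≈ 103.4017647
V = pitch²·Σt = 0.89²·175783/1700 = 81.905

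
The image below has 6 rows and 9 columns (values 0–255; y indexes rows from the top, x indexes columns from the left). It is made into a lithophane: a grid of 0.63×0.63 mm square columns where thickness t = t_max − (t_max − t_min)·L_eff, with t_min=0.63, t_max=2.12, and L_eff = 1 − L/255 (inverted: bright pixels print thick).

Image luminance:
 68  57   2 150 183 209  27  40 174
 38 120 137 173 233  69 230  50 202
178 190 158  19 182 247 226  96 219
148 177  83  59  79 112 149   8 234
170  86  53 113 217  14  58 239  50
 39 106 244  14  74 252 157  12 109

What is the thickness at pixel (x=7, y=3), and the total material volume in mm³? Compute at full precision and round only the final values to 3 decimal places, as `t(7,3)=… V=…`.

span = t_max - t_min = 2.12 - 0.63 = 1.490
L(7,3) = 8, L_eff = 1 - 8/255 = 0.968627 (inverted)
t(7,3) = 2.12 - 1.490·0.968627 = 0.677
Σt over all 6·9 pixels = 1870727/25500 ≈ 73.3618431
V = pitch²·Σt = 0.63²·1870727/25500 = 29.117

t(7,3)=0.677 V=29.117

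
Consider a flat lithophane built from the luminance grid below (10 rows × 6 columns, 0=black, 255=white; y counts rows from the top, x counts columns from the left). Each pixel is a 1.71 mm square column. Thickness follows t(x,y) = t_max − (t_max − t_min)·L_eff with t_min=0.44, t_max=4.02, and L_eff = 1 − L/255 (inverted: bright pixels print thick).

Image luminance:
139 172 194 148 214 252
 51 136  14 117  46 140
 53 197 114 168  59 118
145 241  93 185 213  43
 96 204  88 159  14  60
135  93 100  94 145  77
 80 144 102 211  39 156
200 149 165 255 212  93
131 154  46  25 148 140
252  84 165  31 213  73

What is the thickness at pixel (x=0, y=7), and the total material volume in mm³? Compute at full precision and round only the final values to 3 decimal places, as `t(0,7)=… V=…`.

t(0,7)=3.248 V=396.787

span = t_max - t_min = 4.02 - 0.44 = 3.580
L(0,7) = 200, L_eff = 1 - 200/255 = 0.215686 (inverted)
t(0,7) = 4.02 - 3.580·0.215686 = 3.248
Σt over all 10·6 pixels = 115341/850 ≈ 135.6952941
V = pitch²·Σt = 1.71²·115341/850 = 396.787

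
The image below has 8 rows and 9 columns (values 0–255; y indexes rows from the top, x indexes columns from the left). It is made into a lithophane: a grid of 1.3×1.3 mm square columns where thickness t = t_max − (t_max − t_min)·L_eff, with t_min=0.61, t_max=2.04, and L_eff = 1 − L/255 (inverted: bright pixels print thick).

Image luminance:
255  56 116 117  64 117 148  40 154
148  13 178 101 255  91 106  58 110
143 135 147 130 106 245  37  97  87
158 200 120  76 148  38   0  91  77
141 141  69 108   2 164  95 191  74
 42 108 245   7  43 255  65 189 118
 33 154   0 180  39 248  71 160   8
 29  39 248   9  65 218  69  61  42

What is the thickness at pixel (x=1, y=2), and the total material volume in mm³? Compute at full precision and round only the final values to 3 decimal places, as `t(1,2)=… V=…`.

span = t_max - t_min = 2.04 - 0.61 = 1.430
L(1,2) = 135, L_eff = 1 - 135/255 = 0.470588 (inverted)
t(1,2) = 2.04 - 1.430·0.470588 = 1.367
Σt over all 8·9 pixels = 562129/6375 ≈ 88.1770980
V = pitch²·Σt = 1.3²·562129/6375 = 149.019

t(1,2)=1.367 V=149.019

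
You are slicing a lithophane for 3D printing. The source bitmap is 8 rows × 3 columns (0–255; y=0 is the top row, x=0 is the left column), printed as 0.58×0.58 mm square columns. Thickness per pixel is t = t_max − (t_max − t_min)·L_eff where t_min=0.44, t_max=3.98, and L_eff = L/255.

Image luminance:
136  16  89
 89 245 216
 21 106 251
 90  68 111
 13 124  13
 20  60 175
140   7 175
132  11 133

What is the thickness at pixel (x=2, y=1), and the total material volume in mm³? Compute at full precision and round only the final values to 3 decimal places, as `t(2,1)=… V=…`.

span = t_max - t_min = 3.98 - 0.44 = 3.540
L(2,1) = 216, L_eff = 216/255 = 0.847059
t(2,1) = 3.98 - 3.540·0.847059 = 0.981
Σt over all 8·3 pixels = 261941/4250 ≈ 61.6331765
V = pitch²·Σt = 0.58²·261941/4250 = 20.733

t(2,1)=0.981 V=20.733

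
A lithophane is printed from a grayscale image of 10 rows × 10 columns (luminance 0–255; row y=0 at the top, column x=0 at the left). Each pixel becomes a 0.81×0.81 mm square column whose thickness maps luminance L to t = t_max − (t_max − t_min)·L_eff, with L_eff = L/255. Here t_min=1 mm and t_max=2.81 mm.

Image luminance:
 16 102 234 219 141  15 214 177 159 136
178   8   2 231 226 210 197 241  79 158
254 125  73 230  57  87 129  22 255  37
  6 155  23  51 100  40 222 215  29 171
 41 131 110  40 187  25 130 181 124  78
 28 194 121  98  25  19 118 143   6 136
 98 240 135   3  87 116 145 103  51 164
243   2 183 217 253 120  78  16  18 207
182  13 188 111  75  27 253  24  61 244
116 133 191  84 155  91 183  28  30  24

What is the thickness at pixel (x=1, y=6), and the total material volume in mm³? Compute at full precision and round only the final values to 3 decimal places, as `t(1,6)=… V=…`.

span = t_max - t_min = 2.81 - 1 = 1.810
L(1,6) = 240, L_eff = 240/255 = 0.941176
t(1,6) = 2.81 - 1.810·0.941176 = 1.106
Σt over all 10·10 pixels = 5020469/25500 ≈ 196.8811373
V = pitch²·Σt = 0.81²·5020469/25500 = 129.174

t(1,6)=1.106 V=129.174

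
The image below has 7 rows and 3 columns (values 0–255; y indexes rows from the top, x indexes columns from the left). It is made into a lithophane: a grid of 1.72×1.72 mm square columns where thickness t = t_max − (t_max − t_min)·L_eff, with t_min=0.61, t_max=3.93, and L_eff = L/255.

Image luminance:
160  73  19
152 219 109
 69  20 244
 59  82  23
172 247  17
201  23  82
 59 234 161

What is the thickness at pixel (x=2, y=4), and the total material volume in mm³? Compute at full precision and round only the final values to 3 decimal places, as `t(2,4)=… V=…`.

span = t_max - t_min = 3.93 - 0.61 = 3.320
L(2,4) = 17, L_eff = 17/255 = 0.066667
t(2,4) = 3.93 - 3.320·0.066667 = 3.709
Σt over all 7·3 pixels = 259883/5100 ≈ 50.9574510
V = pitch²·Σt = 1.72²·259883/5100 = 150.753

t(2,4)=3.709 V=150.753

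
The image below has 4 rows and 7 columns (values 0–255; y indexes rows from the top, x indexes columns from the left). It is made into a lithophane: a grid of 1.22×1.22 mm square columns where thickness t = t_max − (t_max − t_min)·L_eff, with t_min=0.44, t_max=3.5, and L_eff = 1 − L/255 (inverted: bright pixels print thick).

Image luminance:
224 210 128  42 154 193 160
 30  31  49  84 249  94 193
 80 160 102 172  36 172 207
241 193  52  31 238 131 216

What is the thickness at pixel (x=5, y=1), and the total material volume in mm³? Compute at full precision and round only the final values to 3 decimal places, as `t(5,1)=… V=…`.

t(5,1)=1.568 V=87.494

span = t_max - t_min = 3.5 - 0.44 = 3.060
L(5,1) = 94, L_eff = 1 - 94/255 = 0.631373 (inverted)
t(5,1) = 3.5 - 3.060·0.631373 = 1.568
Σt over all 4·7 pixels = 58.784
V = pitch²·Σt = 1.22²·58.784 = 87.494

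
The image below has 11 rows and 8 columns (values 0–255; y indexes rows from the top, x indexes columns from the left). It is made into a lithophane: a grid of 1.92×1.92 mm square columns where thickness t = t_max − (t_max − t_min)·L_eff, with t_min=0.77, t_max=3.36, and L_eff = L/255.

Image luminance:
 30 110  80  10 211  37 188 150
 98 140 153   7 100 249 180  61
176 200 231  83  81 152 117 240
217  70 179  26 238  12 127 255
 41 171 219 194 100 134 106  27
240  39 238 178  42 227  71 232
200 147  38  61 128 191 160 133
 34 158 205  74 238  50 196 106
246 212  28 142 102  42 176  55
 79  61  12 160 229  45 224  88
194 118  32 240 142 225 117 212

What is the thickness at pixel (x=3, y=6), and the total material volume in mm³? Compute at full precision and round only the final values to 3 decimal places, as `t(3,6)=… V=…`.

t(3,6)=2.740 V=649.412

span = t_max - t_min = 3.36 - 0.77 = 2.590
L(3,6) = 61, L_eff = 61/255 = 0.239216
t(3,6) = 3.36 - 2.590·0.239216 = 2.740
Σt over all 11·8 pixels = 4492187/25500 ≈ 176.1641961
V = pitch²·Σt = 1.92²·4492187/25500 = 649.412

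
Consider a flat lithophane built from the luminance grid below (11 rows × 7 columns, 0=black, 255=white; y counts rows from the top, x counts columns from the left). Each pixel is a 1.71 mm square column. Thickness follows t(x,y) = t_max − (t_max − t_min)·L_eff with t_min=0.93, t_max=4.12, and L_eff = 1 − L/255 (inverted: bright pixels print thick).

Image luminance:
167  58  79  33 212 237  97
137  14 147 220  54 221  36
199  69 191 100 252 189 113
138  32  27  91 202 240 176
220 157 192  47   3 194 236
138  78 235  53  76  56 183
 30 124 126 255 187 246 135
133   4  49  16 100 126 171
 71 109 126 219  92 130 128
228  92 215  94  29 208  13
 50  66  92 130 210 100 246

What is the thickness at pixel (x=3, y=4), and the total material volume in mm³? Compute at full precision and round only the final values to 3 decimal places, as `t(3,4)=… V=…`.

t(3,4)=1.518 V=573.328

span = t_max - t_min = 4.12 - 0.93 = 3.190
L(3,4) = 47, L_eff = 1 - 47/255 = 0.815686 (inverted)
t(3,4) = 4.12 - 3.190·0.815686 = 1.518
Σt over all 11·7 pixels = 2499893/12750 ≈ 196.0700392
V = pitch²·Σt = 1.71²·2499893/12750 = 573.328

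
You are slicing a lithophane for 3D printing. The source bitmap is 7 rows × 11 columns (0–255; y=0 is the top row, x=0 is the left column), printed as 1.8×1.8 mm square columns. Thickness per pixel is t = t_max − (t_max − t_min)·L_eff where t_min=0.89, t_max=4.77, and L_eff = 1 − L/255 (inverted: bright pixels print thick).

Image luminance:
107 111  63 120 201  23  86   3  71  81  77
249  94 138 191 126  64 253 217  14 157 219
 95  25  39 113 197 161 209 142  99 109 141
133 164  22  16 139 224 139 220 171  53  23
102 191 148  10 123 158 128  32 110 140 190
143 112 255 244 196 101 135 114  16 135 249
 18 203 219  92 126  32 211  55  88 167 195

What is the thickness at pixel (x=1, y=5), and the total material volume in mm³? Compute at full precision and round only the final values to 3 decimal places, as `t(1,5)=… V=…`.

t(1,5)=2.594 V=702.060

span = t_max - t_min = 4.77 - 0.89 = 3.880
L(1,5) = 112, L_eff = 1 - 112/255 = 0.560784 (inverted)
t(1,5) = 4.77 - 3.880·0.560784 = 2.594
Σt over all 7·11 pixels = 5525471/25500 ≈ 216.6851373
V = pitch²·Σt = 1.8²·5525471/25500 = 702.060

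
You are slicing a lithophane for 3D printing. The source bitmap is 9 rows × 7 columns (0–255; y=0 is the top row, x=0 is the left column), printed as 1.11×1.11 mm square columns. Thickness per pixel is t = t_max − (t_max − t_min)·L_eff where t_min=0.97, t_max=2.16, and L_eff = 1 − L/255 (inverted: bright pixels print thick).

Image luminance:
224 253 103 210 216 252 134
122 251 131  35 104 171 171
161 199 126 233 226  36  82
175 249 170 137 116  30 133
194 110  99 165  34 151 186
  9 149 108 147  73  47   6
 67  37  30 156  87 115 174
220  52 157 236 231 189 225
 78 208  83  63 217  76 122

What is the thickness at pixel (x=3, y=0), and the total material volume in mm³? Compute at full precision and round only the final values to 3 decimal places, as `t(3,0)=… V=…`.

span = t_max - t_min = 2.16 - 0.97 = 1.190
L(3,0) = 210, L_eff = 1 - 210/255 = 0.176471 (inverted)
t(3,0) = 2.16 - 1.190·0.176471 = 1.950
Σt over all 9·7 pixels = 101.948
V = pitch²·Σt = 1.11²·101.948 = 125.610

t(3,0)=1.950 V=125.610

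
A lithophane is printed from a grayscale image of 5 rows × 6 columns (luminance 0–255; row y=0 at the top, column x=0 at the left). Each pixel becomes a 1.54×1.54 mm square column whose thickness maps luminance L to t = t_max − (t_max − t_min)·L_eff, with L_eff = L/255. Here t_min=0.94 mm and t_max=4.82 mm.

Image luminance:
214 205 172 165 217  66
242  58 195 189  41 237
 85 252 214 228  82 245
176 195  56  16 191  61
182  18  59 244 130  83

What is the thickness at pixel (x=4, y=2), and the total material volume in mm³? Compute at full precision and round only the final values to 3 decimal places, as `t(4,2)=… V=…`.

span = t_max - t_min = 4.82 - 0.94 = 3.880
L(4,2) = 82, L_eff = 82/255 = 0.321569
t(4,2) = 4.82 - 3.880·0.321569 = 3.572
Σt over all 5·6 pixels = 161193/2125 ≈ 75.8555294
V = pitch²·Σt = 1.54²·161193/2125 = 179.899

t(4,2)=3.572 V=179.899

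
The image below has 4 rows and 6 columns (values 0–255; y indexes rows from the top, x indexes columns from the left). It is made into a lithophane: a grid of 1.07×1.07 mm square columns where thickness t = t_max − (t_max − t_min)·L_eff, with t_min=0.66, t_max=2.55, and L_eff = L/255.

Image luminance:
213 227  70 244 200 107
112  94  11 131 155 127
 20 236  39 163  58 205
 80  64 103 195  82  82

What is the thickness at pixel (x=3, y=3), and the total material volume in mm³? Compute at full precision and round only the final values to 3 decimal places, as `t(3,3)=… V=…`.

t(3,3)=1.105 V=44.458

span = t_max - t_min = 2.55 - 0.66 = 1.890
L(3,3) = 195, L_eff = 195/255 = 0.764706
t(3,3) = 2.55 - 1.890·0.764706 = 1.105
Σt over all 4·6 pixels = 165033/4250 ≈ 38.8312941
V = pitch²·Σt = 1.07²·165033/4250 = 44.458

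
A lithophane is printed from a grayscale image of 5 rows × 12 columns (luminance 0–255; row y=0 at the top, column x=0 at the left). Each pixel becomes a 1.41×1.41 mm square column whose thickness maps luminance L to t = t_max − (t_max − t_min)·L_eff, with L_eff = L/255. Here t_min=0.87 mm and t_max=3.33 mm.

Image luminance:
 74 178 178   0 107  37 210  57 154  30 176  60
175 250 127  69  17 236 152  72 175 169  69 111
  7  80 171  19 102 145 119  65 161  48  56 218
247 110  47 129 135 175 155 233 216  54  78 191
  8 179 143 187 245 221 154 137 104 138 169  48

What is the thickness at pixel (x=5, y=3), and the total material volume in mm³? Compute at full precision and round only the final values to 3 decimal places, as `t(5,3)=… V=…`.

span = t_max - t_min = 3.33 - 0.87 = 2.460
L(5,3) = 175, L_eff = 175/255 = 0.686275
t(5,3) = 3.33 - 2.460·0.686275 = 1.642
Σt over all 5·12 pixels = 538493/4250 ≈ 126.7042353
V = pitch²·Σt = 1.41²·538493/4250 = 251.901

t(5,3)=1.642 V=251.901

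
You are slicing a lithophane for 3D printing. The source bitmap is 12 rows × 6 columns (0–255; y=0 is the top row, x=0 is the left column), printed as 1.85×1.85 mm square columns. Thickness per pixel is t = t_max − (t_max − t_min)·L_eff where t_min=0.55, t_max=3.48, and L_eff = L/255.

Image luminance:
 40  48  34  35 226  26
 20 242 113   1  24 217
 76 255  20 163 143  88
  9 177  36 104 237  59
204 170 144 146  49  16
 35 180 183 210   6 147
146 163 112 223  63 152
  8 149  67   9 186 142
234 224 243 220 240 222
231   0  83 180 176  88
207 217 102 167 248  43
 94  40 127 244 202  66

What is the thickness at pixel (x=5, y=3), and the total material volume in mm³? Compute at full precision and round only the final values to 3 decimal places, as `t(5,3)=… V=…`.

t(5,3)=2.802 V=495.710

span = t_max - t_min = 3.48 - 0.55 = 2.930
L(5,3) = 59, L_eff = 59/255 = 0.231373
t(5,3) = 3.48 - 2.930·0.231373 = 2.802
Σt over all 12·6 pixels = 1231129/8500 ≈ 144.8387059
V = pitch²·Σt = 1.85²·1231129/8500 = 495.710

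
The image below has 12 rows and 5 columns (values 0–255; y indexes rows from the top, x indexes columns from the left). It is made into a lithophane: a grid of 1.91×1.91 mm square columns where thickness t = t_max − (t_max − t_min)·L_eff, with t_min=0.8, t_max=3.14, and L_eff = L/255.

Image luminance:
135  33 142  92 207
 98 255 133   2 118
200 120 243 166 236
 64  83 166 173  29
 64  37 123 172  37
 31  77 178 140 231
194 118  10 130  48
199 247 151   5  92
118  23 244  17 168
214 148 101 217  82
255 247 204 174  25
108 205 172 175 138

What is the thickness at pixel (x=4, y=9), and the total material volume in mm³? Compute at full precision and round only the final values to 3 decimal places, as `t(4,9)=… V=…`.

span = t_max - t_min = 3.14 - 0.8 = 2.340
L(4,9) = 82, L_eff = 82/255 = 0.321569
t(4,9) = 3.14 - 2.340·0.321569 = 2.388
Σt over all 12·5 pixels = 244077/2125 ≈ 114.8597647
V = pitch²·Σt = 1.91²·244077/2125 = 419.020

t(4,9)=2.388 V=419.020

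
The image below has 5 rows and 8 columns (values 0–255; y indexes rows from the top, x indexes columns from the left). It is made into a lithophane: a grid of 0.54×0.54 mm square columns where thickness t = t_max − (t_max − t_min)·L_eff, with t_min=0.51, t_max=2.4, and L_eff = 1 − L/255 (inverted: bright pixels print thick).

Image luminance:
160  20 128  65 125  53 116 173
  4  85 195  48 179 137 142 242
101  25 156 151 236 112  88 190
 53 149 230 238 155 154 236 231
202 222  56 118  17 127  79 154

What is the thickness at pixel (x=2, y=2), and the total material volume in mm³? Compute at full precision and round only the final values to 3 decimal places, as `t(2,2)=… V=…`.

t(2,2)=1.666 V=17.516

span = t_max - t_min = 2.4 - 0.51 = 1.890
L(2,2) = 156, L_eff = 1 - 156/255 = 0.388235 (inverted)
t(2,2) = 2.4 - 1.890·0.388235 = 1.666
Σt over all 5·8 pixels = 127644/2125 ≈ 60.0677647
V = pitch²·Σt = 0.54²·127644/2125 = 17.516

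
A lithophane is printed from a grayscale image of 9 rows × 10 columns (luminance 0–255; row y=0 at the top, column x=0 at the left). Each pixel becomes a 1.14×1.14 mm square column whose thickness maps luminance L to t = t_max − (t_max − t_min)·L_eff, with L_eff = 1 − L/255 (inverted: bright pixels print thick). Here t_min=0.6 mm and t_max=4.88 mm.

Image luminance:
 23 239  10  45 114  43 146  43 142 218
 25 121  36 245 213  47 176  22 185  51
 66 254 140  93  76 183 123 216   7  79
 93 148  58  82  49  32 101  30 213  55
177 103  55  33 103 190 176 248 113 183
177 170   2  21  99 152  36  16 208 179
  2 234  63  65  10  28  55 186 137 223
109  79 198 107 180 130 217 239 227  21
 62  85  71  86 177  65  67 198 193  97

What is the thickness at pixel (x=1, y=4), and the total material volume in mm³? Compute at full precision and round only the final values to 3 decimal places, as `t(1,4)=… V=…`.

span = t_max - t_min = 4.88 - 0.6 = 4.280
L(1,4) = 103, L_eff = 1 - 103/255 = 0.596078 (inverted)
t(1,4) = 4.88 - 4.280·0.596078 = 2.329
Σt over all 9·10 pixels = 1445708/6375 ≈ 226.7777255
V = pitch²·Σt = 1.14²·1445708/6375 = 294.720

t(1,4)=2.329 V=294.720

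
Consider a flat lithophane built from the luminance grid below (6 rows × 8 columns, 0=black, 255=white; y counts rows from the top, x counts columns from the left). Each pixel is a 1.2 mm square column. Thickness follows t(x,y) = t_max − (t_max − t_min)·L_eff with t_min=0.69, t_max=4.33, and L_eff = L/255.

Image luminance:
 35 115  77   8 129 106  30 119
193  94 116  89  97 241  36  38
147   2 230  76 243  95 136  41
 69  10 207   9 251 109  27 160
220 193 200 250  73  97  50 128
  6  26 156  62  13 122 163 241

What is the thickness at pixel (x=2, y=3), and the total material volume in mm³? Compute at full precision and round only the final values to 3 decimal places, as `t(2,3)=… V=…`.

span = t_max - t_min = 4.33 - 0.69 = 3.640
L(2,3) = 207, L_eff = 207/255 = 0.811765
t(2,3) = 4.33 - 3.640·0.811765 = 1.375
Σt over all 6·8 pixels = 167899/1275 ≈ 131.6854902
V = pitch²·Σt = 1.2²·167899/1275 = 189.627

t(2,3)=1.375 V=189.627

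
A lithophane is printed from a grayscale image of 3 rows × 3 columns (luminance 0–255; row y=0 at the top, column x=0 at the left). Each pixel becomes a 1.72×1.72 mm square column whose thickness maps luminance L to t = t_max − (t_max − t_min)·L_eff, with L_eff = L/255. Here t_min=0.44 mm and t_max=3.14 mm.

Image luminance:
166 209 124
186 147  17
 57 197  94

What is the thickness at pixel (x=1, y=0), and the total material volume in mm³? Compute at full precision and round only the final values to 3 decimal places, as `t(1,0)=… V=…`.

t(1,0)=0.927 V=46.109

span = t_max - t_min = 3.14 - 0.44 = 2.700
L(1,0) = 209, L_eff = 209/255 = 0.819608
t(1,0) = 3.14 - 2.700·0.819608 = 0.927
Σt over all 3·3 pixels = 6624/425 ≈ 15.5858824
V = pitch²·Σt = 1.72²·6624/425 = 46.109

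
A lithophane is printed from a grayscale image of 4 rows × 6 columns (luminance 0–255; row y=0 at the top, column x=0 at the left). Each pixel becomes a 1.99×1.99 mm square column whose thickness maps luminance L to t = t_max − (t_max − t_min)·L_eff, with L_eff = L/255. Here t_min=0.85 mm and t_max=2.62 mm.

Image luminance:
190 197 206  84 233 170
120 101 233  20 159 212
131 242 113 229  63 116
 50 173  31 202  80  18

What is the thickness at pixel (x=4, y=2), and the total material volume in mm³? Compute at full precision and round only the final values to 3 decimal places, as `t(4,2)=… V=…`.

t(4,2)=2.183 V=156.295

span = t_max - t_min = 2.62 - 0.85 = 1.770
L(4,2) = 63, L_eff = 63/255 = 0.247059
t(4,2) = 2.62 - 1.770·0.247059 = 2.183
Σt over all 4·6 pixels = 335473/8500 ≈ 39.4674118
V = pitch²·Σt = 1.99²·335473/8500 = 156.295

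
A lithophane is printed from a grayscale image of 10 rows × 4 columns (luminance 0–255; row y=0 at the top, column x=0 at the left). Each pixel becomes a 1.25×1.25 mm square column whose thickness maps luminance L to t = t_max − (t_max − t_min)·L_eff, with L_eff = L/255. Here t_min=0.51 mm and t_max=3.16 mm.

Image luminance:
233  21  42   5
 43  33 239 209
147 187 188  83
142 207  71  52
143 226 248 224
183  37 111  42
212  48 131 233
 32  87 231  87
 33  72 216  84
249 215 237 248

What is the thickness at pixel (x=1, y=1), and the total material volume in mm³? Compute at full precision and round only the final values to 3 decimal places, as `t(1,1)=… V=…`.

span = t_max - t_min = 3.16 - 0.51 = 2.650
L(1,1) = 33, L_eff = 33/255 = 0.129412
t(1,1) = 3.16 - 2.650·0.129412 = 2.817
Σt over all 10·4 pixels = 351497/5100 ≈ 68.9209804
V = pitch²·Σt = 1.25²·351497/5100 = 107.689

t(1,1)=2.817 V=107.689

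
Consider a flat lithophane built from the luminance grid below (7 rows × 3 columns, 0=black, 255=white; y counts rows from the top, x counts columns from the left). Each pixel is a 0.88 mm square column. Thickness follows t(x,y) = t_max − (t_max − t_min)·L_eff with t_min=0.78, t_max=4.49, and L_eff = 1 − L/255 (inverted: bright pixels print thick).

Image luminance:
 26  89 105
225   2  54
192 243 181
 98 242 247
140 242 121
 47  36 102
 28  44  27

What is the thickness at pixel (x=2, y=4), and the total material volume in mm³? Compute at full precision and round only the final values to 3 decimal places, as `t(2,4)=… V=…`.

t(2,4)=2.540 V=40.750

span = t_max - t_min = 4.49 - 0.78 = 3.710
L(2,4) = 121, L_eff = 1 - 121/255 = 0.525490 (inverted)
t(2,4) = 4.49 - 3.710·0.525490 = 2.540
Σt over all 7·3 pixels = 1341851/25500 ≈ 52.6216078
V = pitch²·Σt = 0.88²·1341851/25500 = 40.750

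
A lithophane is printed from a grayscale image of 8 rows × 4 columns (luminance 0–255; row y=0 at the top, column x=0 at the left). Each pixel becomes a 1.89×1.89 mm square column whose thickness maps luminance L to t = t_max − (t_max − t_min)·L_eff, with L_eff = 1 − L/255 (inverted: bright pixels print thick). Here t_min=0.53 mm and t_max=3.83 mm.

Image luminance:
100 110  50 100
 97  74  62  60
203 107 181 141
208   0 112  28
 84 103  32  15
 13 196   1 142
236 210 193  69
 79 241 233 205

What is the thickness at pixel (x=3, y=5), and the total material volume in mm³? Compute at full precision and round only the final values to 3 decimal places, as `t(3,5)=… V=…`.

span = t_max - t_min = 3.83 - 0.53 = 3.300
L(3,5) = 142, L_eff = 1 - 142/255 = 0.443137 (inverted)
t(3,5) = 3.83 - 3.300·0.443137 = 2.368
Σt over all 8·4 pixels = 54951/850 ≈ 64.6482353
V = pitch²·Σt = 1.89²·54951/850 = 230.930

t(3,5)=2.368 V=230.930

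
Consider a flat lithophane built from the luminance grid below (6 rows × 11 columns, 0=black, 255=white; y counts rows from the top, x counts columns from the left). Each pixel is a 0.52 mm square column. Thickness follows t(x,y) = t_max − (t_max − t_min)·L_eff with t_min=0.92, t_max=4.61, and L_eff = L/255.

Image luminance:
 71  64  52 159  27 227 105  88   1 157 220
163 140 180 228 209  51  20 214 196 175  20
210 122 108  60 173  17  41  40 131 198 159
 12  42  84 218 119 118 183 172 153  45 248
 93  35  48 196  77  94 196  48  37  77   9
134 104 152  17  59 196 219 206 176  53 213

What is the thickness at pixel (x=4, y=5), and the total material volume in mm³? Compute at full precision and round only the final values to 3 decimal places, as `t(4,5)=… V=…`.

span = t_max - t_min = 4.61 - 0.92 = 3.690
L(4,5) = 59, L_eff = 59/255 = 0.231373
t(4,5) = 4.61 - 3.690·0.231373 = 3.756
Σt over all 6·11 pixels = 1619553/8500 ≈ 190.5356471
V = pitch²·Σt = 0.52²·1619553/8500 = 51.521

t(4,5)=3.756 V=51.521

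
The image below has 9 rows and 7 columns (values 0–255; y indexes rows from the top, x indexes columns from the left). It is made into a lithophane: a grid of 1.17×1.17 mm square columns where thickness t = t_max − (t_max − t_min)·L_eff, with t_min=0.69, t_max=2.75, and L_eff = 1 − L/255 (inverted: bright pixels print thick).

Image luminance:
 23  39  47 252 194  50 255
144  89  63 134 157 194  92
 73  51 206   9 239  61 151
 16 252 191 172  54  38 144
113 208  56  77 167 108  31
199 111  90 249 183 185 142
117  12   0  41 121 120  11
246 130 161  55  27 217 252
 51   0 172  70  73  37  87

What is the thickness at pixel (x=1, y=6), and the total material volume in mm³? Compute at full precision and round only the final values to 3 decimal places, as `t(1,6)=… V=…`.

t(1,6)=0.787 V=140.333

span = t_max - t_min = 2.75 - 0.69 = 2.060
L(1,6) = 12, L_eff = 1 - 12/255 = 0.952941 (inverted)
t(1,6) = 2.75 - 2.060·0.952941 = 0.787
Σt over all 9·7 pixels = 2614139/25500 ≈ 102.5152549
V = pitch²·Σt = 1.17²·2614139/25500 = 140.333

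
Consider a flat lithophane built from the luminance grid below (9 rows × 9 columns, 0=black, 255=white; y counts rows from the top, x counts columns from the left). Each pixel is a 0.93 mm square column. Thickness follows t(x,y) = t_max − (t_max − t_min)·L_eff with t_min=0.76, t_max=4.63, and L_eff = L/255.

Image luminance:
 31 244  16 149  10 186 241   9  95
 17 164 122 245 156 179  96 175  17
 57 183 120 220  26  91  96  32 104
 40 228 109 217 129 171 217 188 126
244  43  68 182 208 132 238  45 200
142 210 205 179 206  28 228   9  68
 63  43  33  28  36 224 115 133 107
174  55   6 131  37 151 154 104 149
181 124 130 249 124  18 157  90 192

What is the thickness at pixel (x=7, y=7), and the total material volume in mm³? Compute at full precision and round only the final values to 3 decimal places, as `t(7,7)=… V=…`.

span = t_max - t_min = 4.63 - 0.76 = 3.870
L(7,7) = 104, L_eff = 104/255 = 0.407843
t(7,7) = 4.63 - 3.870·0.407843 = 3.052
Σt over all 9·9 pixels = 221.004
V = pitch²·Σt = 0.93²·221.004 = 191.146

t(7,7)=3.052 V=191.146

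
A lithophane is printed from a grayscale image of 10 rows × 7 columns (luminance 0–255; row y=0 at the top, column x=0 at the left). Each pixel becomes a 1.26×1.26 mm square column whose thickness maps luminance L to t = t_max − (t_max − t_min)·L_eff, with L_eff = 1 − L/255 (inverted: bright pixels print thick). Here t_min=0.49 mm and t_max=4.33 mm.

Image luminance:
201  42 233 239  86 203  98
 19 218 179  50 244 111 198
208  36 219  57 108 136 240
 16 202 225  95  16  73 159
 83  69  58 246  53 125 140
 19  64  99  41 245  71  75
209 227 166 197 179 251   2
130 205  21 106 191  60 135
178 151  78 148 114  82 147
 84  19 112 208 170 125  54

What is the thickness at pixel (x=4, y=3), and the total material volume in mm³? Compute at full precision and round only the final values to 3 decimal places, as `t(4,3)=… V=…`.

span = t_max - t_min = 4.33 - 0.49 = 3.840
L(4,3) = 16, L_eff = 1 - 16/255 = 0.937255 (inverted)
t(4,3) = 4.33 - 3.840·0.937255 = 0.731
Σt over all 10·7 pixels = 724847/4250 ≈ 170.5522353
V = pitch²·Σt = 1.26²·724847/4250 = 270.769

t(4,3)=0.731 V=270.769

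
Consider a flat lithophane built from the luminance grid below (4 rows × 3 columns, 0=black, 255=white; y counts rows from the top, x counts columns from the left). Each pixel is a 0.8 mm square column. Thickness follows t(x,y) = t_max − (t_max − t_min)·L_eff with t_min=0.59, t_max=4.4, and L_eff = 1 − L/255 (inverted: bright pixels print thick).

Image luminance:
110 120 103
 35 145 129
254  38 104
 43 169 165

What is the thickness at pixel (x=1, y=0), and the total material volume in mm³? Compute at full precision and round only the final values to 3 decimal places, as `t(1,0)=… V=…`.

span = t_max - t_min = 4.4 - 0.59 = 3.810
L(1,0) = 120, L_eff = 1 - 120/255 = 0.529412 (inverted)
t(1,0) = 4.4 - 3.810·0.529412 = 2.383
Σt over all 4·3 pixels = 47977/1700 ≈ 28.2217647
V = pitch²·Σt = 0.8²·47977/1700 = 18.062

t(1,0)=2.383 V=18.062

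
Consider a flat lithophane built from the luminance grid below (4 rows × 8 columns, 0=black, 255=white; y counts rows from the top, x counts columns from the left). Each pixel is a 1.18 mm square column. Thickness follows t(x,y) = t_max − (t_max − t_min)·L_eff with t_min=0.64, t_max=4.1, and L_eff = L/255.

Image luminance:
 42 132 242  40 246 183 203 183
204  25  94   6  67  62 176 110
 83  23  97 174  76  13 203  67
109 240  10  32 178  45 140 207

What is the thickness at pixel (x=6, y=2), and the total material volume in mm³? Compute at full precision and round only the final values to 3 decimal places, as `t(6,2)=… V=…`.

t(6,2)=1.346 V=112.552

span = t_max - t_min = 4.1 - 0.64 = 3.460
L(6,2) = 203, L_eff = 203/255 = 0.796078
t(6,2) = 4.1 - 3.460·0.796078 = 1.346
Σt over all 4·8 pixels = 515312/6375 ≈ 80.8332549
V = pitch²·Σt = 1.18²·515312/6375 = 112.552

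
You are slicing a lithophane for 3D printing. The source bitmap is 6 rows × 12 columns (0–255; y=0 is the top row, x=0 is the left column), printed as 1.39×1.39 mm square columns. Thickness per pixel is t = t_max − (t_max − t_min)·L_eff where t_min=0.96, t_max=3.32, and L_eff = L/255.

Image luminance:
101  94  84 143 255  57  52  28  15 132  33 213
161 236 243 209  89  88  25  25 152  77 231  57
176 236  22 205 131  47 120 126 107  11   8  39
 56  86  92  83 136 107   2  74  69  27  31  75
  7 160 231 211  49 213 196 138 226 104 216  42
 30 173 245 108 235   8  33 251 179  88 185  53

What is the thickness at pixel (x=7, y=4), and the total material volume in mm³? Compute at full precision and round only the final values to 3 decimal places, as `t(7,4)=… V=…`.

t(7,4)=2.043 V=314.381

span = t_max - t_min = 3.32 - 0.96 = 2.360
L(7,4) = 138, L_eff = 138/255 = 0.541176
t(7,4) = 3.32 - 2.360·0.541176 = 2.043
Σt over all 6·12 pixels = 345769/2125 ≈ 162.7148235
V = pitch²·Σt = 1.39²·345769/2125 = 314.381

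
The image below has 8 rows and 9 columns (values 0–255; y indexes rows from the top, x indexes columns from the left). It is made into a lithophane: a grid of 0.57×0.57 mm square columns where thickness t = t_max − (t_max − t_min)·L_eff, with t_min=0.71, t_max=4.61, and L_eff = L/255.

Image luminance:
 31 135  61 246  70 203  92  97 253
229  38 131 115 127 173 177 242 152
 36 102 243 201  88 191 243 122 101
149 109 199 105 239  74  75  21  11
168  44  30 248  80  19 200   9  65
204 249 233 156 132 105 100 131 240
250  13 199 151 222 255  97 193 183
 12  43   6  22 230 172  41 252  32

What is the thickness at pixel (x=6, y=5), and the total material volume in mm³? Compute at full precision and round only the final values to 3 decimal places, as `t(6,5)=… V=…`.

t(6,5)=3.081 V=59.805

span = t_max - t_min = 4.61 - 0.71 = 3.900
L(6,5) = 100, L_eff = 100/255 = 0.392157
t(6,5) = 4.61 - 3.900·0.392157 = 3.081
Σt over all 8·9 pixels = 156461/850 ≈ 184.0717647
V = pitch²·Σt = 0.57²·156461/850 = 59.805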